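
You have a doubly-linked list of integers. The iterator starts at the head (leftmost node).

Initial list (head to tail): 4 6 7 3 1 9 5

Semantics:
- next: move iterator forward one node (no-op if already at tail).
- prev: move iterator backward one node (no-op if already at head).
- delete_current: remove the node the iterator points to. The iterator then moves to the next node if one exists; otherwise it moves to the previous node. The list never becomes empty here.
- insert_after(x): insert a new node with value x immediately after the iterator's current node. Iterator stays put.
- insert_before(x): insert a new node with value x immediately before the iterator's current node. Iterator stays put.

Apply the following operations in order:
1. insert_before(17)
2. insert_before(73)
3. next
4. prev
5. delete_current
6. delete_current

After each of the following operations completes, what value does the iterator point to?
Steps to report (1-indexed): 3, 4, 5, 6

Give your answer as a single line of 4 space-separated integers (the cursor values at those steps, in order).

After 1 (insert_before(17)): list=[17, 4, 6, 7, 3, 1, 9, 5] cursor@4
After 2 (insert_before(73)): list=[17, 73, 4, 6, 7, 3, 1, 9, 5] cursor@4
After 3 (next): list=[17, 73, 4, 6, 7, 3, 1, 9, 5] cursor@6
After 4 (prev): list=[17, 73, 4, 6, 7, 3, 1, 9, 5] cursor@4
After 5 (delete_current): list=[17, 73, 6, 7, 3, 1, 9, 5] cursor@6
After 6 (delete_current): list=[17, 73, 7, 3, 1, 9, 5] cursor@7

Answer: 6 4 6 7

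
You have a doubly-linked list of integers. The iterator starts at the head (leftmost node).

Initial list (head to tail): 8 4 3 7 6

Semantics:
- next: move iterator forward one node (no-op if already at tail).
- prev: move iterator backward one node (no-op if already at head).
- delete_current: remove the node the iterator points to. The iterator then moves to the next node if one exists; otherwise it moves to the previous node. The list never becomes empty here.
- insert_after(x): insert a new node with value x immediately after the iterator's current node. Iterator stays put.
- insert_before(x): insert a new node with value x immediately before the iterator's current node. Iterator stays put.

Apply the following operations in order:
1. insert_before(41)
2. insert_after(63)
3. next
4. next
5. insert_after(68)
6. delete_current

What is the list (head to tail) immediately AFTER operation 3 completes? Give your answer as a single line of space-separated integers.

Answer: 41 8 63 4 3 7 6

Derivation:
After 1 (insert_before(41)): list=[41, 8, 4, 3, 7, 6] cursor@8
After 2 (insert_after(63)): list=[41, 8, 63, 4, 3, 7, 6] cursor@8
After 3 (next): list=[41, 8, 63, 4, 3, 7, 6] cursor@63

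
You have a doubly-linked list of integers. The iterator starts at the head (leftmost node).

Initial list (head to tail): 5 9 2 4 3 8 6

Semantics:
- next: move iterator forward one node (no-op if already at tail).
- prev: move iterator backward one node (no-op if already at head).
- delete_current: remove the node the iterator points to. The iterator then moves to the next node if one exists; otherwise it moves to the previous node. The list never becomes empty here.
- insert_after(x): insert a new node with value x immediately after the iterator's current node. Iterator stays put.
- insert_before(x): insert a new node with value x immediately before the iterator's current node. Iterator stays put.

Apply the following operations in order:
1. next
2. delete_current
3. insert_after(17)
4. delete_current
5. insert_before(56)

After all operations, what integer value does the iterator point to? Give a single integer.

Answer: 17

Derivation:
After 1 (next): list=[5, 9, 2, 4, 3, 8, 6] cursor@9
After 2 (delete_current): list=[5, 2, 4, 3, 8, 6] cursor@2
After 3 (insert_after(17)): list=[5, 2, 17, 4, 3, 8, 6] cursor@2
After 4 (delete_current): list=[5, 17, 4, 3, 8, 6] cursor@17
After 5 (insert_before(56)): list=[5, 56, 17, 4, 3, 8, 6] cursor@17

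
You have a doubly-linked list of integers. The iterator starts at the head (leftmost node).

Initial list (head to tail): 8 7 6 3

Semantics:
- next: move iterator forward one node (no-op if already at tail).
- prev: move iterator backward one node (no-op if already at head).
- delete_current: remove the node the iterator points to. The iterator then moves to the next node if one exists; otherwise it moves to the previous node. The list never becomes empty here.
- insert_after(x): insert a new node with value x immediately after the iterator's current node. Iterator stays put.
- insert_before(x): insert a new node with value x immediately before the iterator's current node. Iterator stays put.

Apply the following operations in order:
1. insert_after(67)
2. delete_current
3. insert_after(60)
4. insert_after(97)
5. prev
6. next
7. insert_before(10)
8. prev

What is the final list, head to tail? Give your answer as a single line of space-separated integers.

Answer: 67 10 97 60 7 6 3

Derivation:
After 1 (insert_after(67)): list=[8, 67, 7, 6, 3] cursor@8
After 2 (delete_current): list=[67, 7, 6, 3] cursor@67
After 3 (insert_after(60)): list=[67, 60, 7, 6, 3] cursor@67
After 4 (insert_after(97)): list=[67, 97, 60, 7, 6, 3] cursor@67
After 5 (prev): list=[67, 97, 60, 7, 6, 3] cursor@67
After 6 (next): list=[67, 97, 60, 7, 6, 3] cursor@97
After 7 (insert_before(10)): list=[67, 10, 97, 60, 7, 6, 3] cursor@97
After 8 (prev): list=[67, 10, 97, 60, 7, 6, 3] cursor@10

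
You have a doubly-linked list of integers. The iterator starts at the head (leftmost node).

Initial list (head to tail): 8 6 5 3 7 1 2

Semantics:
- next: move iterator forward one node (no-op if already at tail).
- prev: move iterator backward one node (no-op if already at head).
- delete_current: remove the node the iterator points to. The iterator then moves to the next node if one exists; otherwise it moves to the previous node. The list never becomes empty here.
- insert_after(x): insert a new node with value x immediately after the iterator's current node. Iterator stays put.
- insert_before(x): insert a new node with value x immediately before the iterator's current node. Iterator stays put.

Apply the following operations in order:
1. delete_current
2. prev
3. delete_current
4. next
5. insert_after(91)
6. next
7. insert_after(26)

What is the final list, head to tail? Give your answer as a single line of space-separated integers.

After 1 (delete_current): list=[6, 5, 3, 7, 1, 2] cursor@6
After 2 (prev): list=[6, 5, 3, 7, 1, 2] cursor@6
After 3 (delete_current): list=[5, 3, 7, 1, 2] cursor@5
After 4 (next): list=[5, 3, 7, 1, 2] cursor@3
After 5 (insert_after(91)): list=[5, 3, 91, 7, 1, 2] cursor@3
After 6 (next): list=[5, 3, 91, 7, 1, 2] cursor@91
After 7 (insert_after(26)): list=[5, 3, 91, 26, 7, 1, 2] cursor@91

Answer: 5 3 91 26 7 1 2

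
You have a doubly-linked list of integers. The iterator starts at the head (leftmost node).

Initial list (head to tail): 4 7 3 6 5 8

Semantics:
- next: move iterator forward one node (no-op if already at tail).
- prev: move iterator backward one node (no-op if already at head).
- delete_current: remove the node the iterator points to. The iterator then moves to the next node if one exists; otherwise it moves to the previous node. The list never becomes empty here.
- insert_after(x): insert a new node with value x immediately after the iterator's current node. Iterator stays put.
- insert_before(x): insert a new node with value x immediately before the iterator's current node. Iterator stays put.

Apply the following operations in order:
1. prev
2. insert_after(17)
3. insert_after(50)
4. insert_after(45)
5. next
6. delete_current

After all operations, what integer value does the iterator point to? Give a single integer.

After 1 (prev): list=[4, 7, 3, 6, 5, 8] cursor@4
After 2 (insert_after(17)): list=[4, 17, 7, 3, 6, 5, 8] cursor@4
After 3 (insert_after(50)): list=[4, 50, 17, 7, 3, 6, 5, 8] cursor@4
After 4 (insert_after(45)): list=[4, 45, 50, 17, 7, 3, 6, 5, 8] cursor@4
After 5 (next): list=[4, 45, 50, 17, 7, 3, 6, 5, 8] cursor@45
After 6 (delete_current): list=[4, 50, 17, 7, 3, 6, 5, 8] cursor@50

Answer: 50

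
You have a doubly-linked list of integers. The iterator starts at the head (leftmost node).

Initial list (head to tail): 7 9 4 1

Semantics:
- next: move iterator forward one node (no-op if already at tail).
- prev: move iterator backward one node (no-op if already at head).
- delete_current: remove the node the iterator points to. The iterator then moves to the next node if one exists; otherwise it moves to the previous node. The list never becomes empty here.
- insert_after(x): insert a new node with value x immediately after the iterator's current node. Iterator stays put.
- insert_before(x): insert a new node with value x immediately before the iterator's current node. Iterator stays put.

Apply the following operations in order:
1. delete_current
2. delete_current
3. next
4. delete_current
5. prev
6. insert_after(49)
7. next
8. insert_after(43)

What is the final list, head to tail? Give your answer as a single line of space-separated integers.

After 1 (delete_current): list=[9, 4, 1] cursor@9
After 2 (delete_current): list=[4, 1] cursor@4
After 3 (next): list=[4, 1] cursor@1
After 4 (delete_current): list=[4] cursor@4
After 5 (prev): list=[4] cursor@4
After 6 (insert_after(49)): list=[4, 49] cursor@4
After 7 (next): list=[4, 49] cursor@49
After 8 (insert_after(43)): list=[4, 49, 43] cursor@49

Answer: 4 49 43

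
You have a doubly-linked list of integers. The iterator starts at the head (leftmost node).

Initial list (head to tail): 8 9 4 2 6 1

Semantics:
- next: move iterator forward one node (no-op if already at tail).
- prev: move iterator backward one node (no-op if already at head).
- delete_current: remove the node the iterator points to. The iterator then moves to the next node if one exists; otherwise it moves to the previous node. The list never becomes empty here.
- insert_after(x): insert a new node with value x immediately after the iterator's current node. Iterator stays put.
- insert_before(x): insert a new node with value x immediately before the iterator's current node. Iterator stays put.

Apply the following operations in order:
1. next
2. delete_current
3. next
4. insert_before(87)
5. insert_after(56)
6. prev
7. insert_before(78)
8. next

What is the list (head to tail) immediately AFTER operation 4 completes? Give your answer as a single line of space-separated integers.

After 1 (next): list=[8, 9, 4, 2, 6, 1] cursor@9
After 2 (delete_current): list=[8, 4, 2, 6, 1] cursor@4
After 3 (next): list=[8, 4, 2, 6, 1] cursor@2
After 4 (insert_before(87)): list=[8, 4, 87, 2, 6, 1] cursor@2

Answer: 8 4 87 2 6 1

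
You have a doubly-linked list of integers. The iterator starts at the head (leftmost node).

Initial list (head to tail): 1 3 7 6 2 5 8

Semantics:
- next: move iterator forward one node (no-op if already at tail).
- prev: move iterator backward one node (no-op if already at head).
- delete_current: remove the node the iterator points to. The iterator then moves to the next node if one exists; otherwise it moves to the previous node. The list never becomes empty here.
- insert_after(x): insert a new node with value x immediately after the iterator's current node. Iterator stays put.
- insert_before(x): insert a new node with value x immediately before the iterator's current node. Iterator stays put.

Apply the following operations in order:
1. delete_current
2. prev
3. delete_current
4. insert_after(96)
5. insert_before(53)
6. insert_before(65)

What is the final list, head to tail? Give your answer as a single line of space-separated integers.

After 1 (delete_current): list=[3, 7, 6, 2, 5, 8] cursor@3
After 2 (prev): list=[3, 7, 6, 2, 5, 8] cursor@3
After 3 (delete_current): list=[7, 6, 2, 5, 8] cursor@7
After 4 (insert_after(96)): list=[7, 96, 6, 2, 5, 8] cursor@7
After 5 (insert_before(53)): list=[53, 7, 96, 6, 2, 5, 8] cursor@7
After 6 (insert_before(65)): list=[53, 65, 7, 96, 6, 2, 5, 8] cursor@7

Answer: 53 65 7 96 6 2 5 8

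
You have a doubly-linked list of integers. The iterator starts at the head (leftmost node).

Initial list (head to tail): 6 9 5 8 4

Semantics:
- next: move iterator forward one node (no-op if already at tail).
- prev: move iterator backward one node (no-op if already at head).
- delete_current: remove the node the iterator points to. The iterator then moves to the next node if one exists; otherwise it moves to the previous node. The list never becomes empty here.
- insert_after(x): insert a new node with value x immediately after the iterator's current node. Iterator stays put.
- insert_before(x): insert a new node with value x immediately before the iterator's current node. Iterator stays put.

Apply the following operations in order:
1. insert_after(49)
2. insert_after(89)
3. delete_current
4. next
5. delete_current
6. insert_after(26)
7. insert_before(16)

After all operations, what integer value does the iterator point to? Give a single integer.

After 1 (insert_after(49)): list=[6, 49, 9, 5, 8, 4] cursor@6
After 2 (insert_after(89)): list=[6, 89, 49, 9, 5, 8, 4] cursor@6
After 3 (delete_current): list=[89, 49, 9, 5, 8, 4] cursor@89
After 4 (next): list=[89, 49, 9, 5, 8, 4] cursor@49
After 5 (delete_current): list=[89, 9, 5, 8, 4] cursor@9
After 6 (insert_after(26)): list=[89, 9, 26, 5, 8, 4] cursor@9
After 7 (insert_before(16)): list=[89, 16, 9, 26, 5, 8, 4] cursor@9

Answer: 9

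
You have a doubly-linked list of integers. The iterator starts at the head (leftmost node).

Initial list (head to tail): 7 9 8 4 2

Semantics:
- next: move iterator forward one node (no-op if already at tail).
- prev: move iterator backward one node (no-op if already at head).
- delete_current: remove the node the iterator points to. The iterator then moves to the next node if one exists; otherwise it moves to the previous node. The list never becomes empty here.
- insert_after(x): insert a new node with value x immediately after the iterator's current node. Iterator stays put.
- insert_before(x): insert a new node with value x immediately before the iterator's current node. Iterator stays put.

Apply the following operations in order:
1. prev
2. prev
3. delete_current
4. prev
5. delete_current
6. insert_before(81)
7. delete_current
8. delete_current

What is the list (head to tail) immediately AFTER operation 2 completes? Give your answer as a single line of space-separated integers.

After 1 (prev): list=[7, 9, 8, 4, 2] cursor@7
After 2 (prev): list=[7, 9, 8, 4, 2] cursor@7

Answer: 7 9 8 4 2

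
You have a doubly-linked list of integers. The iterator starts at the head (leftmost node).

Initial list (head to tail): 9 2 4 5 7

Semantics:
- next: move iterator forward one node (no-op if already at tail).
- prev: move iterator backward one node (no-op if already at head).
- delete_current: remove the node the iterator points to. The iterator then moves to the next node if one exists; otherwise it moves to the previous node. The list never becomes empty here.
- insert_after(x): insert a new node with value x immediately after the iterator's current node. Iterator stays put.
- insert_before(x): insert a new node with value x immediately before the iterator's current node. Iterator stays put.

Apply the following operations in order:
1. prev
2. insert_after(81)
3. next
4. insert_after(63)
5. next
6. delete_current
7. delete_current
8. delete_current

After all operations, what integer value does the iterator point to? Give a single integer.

After 1 (prev): list=[9, 2, 4, 5, 7] cursor@9
After 2 (insert_after(81)): list=[9, 81, 2, 4, 5, 7] cursor@9
After 3 (next): list=[9, 81, 2, 4, 5, 7] cursor@81
After 4 (insert_after(63)): list=[9, 81, 63, 2, 4, 5, 7] cursor@81
After 5 (next): list=[9, 81, 63, 2, 4, 5, 7] cursor@63
After 6 (delete_current): list=[9, 81, 2, 4, 5, 7] cursor@2
After 7 (delete_current): list=[9, 81, 4, 5, 7] cursor@4
After 8 (delete_current): list=[9, 81, 5, 7] cursor@5

Answer: 5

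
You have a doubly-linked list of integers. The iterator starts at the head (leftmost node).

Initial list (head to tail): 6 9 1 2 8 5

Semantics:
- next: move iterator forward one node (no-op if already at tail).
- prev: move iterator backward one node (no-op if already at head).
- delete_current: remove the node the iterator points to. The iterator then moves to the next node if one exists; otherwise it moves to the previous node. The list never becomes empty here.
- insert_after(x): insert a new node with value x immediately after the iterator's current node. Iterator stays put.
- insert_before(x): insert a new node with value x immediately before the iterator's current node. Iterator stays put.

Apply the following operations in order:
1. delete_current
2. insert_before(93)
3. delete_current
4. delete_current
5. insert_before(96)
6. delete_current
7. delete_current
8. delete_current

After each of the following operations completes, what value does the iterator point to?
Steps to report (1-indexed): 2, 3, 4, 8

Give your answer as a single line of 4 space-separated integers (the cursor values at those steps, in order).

Answer: 9 1 2 96

Derivation:
After 1 (delete_current): list=[9, 1, 2, 8, 5] cursor@9
After 2 (insert_before(93)): list=[93, 9, 1, 2, 8, 5] cursor@9
After 3 (delete_current): list=[93, 1, 2, 8, 5] cursor@1
After 4 (delete_current): list=[93, 2, 8, 5] cursor@2
After 5 (insert_before(96)): list=[93, 96, 2, 8, 5] cursor@2
After 6 (delete_current): list=[93, 96, 8, 5] cursor@8
After 7 (delete_current): list=[93, 96, 5] cursor@5
After 8 (delete_current): list=[93, 96] cursor@96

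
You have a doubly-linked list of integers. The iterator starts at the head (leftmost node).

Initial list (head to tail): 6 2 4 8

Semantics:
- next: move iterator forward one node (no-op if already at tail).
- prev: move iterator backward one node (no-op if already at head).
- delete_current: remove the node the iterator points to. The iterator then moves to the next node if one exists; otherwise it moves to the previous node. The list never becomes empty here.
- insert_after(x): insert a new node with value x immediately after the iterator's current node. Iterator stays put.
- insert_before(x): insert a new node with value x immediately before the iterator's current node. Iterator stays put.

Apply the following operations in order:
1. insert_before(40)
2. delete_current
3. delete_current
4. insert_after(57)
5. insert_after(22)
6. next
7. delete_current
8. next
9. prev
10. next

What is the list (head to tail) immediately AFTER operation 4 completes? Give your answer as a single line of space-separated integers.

After 1 (insert_before(40)): list=[40, 6, 2, 4, 8] cursor@6
After 2 (delete_current): list=[40, 2, 4, 8] cursor@2
After 3 (delete_current): list=[40, 4, 8] cursor@4
After 4 (insert_after(57)): list=[40, 4, 57, 8] cursor@4

Answer: 40 4 57 8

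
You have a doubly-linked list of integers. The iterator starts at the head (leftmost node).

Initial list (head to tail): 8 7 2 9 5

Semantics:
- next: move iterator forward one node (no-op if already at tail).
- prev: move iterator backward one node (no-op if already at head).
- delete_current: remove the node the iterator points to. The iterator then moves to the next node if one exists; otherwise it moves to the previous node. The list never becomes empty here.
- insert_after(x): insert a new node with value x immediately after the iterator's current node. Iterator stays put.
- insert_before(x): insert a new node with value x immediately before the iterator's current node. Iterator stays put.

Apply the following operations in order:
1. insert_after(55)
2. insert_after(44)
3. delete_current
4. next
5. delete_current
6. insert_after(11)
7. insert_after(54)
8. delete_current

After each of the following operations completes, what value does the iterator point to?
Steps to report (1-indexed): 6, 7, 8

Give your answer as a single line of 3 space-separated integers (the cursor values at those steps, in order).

Answer: 7 7 54

Derivation:
After 1 (insert_after(55)): list=[8, 55, 7, 2, 9, 5] cursor@8
After 2 (insert_after(44)): list=[8, 44, 55, 7, 2, 9, 5] cursor@8
After 3 (delete_current): list=[44, 55, 7, 2, 9, 5] cursor@44
After 4 (next): list=[44, 55, 7, 2, 9, 5] cursor@55
After 5 (delete_current): list=[44, 7, 2, 9, 5] cursor@7
After 6 (insert_after(11)): list=[44, 7, 11, 2, 9, 5] cursor@7
After 7 (insert_after(54)): list=[44, 7, 54, 11, 2, 9, 5] cursor@7
After 8 (delete_current): list=[44, 54, 11, 2, 9, 5] cursor@54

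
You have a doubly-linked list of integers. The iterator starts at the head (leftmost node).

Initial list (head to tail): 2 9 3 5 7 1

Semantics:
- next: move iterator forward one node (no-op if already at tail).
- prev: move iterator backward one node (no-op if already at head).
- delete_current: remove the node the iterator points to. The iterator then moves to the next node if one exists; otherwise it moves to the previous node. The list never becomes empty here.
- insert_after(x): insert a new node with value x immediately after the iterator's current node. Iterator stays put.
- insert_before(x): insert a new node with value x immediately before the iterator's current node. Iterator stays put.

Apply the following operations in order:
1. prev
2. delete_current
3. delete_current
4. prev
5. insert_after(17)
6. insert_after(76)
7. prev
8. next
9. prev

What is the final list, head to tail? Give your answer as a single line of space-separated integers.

After 1 (prev): list=[2, 9, 3, 5, 7, 1] cursor@2
After 2 (delete_current): list=[9, 3, 5, 7, 1] cursor@9
After 3 (delete_current): list=[3, 5, 7, 1] cursor@3
After 4 (prev): list=[3, 5, 7, 1] cursor@3
After 5 (insert_after(17)): list=[3, 17, 5, 7, 1] cursor@3
After 6 (insert_after(76)): list=[3, 76, 17, 5, 7, 1] cursor@3
After 7 (prev): list=[3, 76, 17, 5, 7, 1] cursor@3
After 8 (next): list=[3, 76, 17, 5, 7, 1] cursor@76
After 9 (prev): list=[3, 76, 17, 5, 7, 1] cursor@3

Answer: 3 76 17 5 7 1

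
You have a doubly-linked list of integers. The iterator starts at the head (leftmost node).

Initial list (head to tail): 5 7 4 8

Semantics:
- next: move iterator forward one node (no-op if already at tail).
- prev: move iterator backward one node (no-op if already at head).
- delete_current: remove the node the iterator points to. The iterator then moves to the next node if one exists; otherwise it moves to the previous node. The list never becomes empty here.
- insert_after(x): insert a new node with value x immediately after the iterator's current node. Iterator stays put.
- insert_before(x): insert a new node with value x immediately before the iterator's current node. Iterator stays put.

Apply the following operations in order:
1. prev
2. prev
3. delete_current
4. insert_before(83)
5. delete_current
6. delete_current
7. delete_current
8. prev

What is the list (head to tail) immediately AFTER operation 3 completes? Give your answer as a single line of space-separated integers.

After 1 (prev): list=[5, 7, 4, 8] cursor@5
After 2 (prev): list=[5, 7, 4, 8] cursor@5
After 3 (delete_current): list=[7, 4, 8] cursor@7

Answer: 7 4 8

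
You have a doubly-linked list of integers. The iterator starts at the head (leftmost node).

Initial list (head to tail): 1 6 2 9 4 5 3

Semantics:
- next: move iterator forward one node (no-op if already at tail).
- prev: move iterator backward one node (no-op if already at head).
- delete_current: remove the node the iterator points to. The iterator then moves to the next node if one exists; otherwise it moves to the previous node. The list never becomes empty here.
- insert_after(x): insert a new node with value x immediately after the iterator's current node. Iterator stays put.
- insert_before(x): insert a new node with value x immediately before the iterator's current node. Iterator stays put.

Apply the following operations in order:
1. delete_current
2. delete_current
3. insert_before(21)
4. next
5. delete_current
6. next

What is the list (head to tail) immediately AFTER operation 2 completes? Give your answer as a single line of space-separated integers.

Answer: 2 9 4 5 3

Derivation:
After 1 (delete_current): list=[6, 2, 9, 4, 5, 3] cursor@6
After 2 (delete_current): list=[2, 9, 4, 5, 3] cursor@2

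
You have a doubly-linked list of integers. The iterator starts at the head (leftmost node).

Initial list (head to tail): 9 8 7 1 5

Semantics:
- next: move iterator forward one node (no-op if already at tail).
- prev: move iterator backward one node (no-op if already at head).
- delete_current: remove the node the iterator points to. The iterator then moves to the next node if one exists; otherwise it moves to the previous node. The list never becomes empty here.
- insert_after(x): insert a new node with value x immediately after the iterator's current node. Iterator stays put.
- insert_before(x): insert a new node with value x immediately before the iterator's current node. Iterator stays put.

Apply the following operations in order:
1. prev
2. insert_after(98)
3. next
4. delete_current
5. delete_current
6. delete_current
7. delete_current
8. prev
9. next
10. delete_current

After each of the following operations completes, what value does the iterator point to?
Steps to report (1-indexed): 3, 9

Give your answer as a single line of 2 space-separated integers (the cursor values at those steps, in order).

After 1 (prev): list=[9, 8, 7, 1, 5] cursor@9
After 2 (insert_after(98)): list=[9, 98, 8, 7, 1, 5] cursor@9
After 3 (next): list=[9, 98, 8, 7, 1, 5] cursor@98
After 4 (delete_current): list=[9, 8, 7, 1, 5] cursor@8
After 5 (delete_current): list=[9, 7, 1, 5] cursor@7
After 6 (delete_current): list=[9, 1, 5] cursor@1
After 7 (delete_current): list=[9, 5] cursor@5
After 8 (prev): list=[9, 5] cursor@9
After 9 (next): list=[9, 5] cursor@5
After 10 (delete_current): list=[9] cursor@9

Answer: 98 5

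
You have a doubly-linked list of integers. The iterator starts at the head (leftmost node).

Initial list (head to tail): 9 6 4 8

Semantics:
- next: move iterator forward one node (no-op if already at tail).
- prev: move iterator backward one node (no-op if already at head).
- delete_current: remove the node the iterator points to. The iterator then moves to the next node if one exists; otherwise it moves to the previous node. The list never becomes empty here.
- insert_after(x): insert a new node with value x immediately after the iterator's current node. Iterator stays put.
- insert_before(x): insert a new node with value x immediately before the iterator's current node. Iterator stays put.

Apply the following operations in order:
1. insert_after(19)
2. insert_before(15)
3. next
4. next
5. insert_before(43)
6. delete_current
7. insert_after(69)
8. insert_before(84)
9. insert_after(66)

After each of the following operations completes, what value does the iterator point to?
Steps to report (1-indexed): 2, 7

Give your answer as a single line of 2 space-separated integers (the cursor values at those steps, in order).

After 1 (insert_after(19)): list=[9, 19, 6, 4, 8] cursor@9
After 2 (insert_before(15)): list=[15, 9, 19, 6, 4, 8] cursor@9
After 3 (next): list=[15, 9, 19, 6, 4, 8] cursor@19
After 4 (next): list=[15, 9, 19, 6, 4, 8] cursor@6
After 5 (insert_before(43)): list=[15, 9, 19, 43, 6, 4, 8] cursor@6
After 6 (delete_current): list=[15, 9, 19, 43, 4, 8] cursor@4
After 7 (insert_after(69)): list=[15, 9, 19, 43, 4, 69, 8] cursor@4
After 8 (insert_before(84)): list=[15, 9, 19, 43, 84, 4, 69, 8] cursor@4
After 9 (insert_after(66)): list=[15, 9, 19, 43, 84, 4, 66, 69, 8] cursor@4

Answer: 9 4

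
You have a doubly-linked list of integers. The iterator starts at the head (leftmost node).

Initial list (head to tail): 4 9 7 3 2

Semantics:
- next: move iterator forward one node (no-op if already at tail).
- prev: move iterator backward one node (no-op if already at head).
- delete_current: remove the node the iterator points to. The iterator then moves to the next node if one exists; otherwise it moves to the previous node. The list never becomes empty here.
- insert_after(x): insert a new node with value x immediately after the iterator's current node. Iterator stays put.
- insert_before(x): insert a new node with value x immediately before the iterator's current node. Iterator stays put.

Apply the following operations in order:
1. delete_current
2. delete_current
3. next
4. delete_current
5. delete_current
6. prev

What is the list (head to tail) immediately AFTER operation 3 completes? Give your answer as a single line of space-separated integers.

After 1 (delete_current): list=[9, 7, 3, 2] cursor@9
After 2 (delete_current): list=[7, 3, 2] cursor@7
After 3 (next): list=[7, 3, 2] cursor@3

Answer: 7 3 2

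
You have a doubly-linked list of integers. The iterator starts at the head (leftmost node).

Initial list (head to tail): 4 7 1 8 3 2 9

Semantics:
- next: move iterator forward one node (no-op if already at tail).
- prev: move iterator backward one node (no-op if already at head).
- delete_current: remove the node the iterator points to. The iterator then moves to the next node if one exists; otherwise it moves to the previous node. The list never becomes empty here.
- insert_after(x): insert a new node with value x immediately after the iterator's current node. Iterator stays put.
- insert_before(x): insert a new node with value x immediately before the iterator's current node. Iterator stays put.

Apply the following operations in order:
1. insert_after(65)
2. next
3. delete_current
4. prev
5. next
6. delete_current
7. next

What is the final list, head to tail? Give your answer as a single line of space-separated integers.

Answer: 4 1 8 3 2 9

Derivation:
After 1 (insert_after(65)): list=[4, 65, 7, 1, 8, 3, 2, 9] cursor@4
After 2 (next): list=[4, 65, 7, 1, 8, 3, 2, 9] cursor@65
After 3 (delete_current): list=[4, 7, 1, 8, 3, 2, 9] cursor@7
After 4 (prev): list=[4, 7, 1, 8, 3, 2, 9] cursor@4
After 5 (next): list=[4, 7, 1, 8, 3, 2, 9] cursor@7
After 6 (delete_current): list=[4, 1, 8, 3, 2, 9] cursor@1
After 7 (next): list=[4, 1, 8, 3, 2, 9] cursor@8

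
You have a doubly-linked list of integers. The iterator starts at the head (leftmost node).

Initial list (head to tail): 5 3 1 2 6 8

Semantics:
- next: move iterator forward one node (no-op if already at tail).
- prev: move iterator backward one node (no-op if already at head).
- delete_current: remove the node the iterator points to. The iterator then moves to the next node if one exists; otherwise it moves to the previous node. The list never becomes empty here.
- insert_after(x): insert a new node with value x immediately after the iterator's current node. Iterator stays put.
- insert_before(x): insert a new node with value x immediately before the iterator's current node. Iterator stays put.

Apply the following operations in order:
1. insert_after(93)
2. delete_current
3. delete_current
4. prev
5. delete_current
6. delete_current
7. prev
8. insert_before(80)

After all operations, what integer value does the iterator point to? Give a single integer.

After 1 (insert_after(93)): list=[5, 93, 3, 1, 2, 6, 8] cursor@5
After 2 (delete_current): list=[93, 3, 1, 2, 6, 8] cursor@93
After 3 (delete_current): list=[3, 1, 2, 6, 8] cursor@3
After 4 (prev): list=[3, 1, 2, 6, 8] cursor@3
After 5 (delete_current): list=[1, 2, 6, 8] cursor@1
After 6 (delete_current): list=[2, 6, 8] cursor@2
After 7 (prev): list=[2, 6, 8] cursor@2
After 8 (insert_before(80)): list=[80, 2, 6, 8] cursor@2

Answer: 2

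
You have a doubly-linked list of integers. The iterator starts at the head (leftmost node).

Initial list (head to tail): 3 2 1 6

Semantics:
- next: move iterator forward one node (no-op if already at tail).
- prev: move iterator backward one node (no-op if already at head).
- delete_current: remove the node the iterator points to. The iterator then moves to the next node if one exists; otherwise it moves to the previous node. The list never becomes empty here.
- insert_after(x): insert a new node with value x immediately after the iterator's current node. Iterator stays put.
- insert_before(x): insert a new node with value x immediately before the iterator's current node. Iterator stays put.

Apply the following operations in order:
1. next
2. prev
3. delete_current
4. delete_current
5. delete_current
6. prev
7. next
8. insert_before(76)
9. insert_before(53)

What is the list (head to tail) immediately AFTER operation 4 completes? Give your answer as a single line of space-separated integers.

After 1 (next): list=[3, 2, 1, 6] cursor@2
After 2 (prev): list=[3, 2, 1, 6] cursor@3
After 3 (delete_current): list=[2, 1, 6] cursor@2
After 4 (delete_current): list=[1, 6] cursor@1

Answer: 1 6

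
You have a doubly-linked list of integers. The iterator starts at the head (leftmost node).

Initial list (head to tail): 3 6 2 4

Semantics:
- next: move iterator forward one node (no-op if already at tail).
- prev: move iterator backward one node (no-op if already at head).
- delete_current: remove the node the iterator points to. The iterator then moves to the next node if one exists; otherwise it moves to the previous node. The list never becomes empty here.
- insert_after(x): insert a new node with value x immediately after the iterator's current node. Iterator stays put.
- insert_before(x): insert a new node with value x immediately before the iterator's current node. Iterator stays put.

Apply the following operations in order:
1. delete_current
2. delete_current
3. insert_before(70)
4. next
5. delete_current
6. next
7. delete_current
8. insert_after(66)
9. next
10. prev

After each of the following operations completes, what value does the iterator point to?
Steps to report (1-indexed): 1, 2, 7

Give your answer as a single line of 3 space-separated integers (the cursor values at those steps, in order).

After 1 (delete_current): list=[6, 2, 4] cursor@6
After 2 (delete_current): list=[2, 4] cursor@2
After 3 (insert_before(70)): list=[70, 2, 4] cursor@2
After 4 (next): list=[70, 2, 4] cursor@4
After 5 (delete_current): list=[70, 2] cursor@2
After 6 (next): list=[70, 2] cursor@2
After 7 (delete_current): list=[70] cursor@70
After 8 (insert_after(66)): list=[70, 66] cursor@70
After 9 (next): list=[70, 66] cursor@66
After 10 (prev): list=[70, 66] cursor@70

Answer: 6 2 70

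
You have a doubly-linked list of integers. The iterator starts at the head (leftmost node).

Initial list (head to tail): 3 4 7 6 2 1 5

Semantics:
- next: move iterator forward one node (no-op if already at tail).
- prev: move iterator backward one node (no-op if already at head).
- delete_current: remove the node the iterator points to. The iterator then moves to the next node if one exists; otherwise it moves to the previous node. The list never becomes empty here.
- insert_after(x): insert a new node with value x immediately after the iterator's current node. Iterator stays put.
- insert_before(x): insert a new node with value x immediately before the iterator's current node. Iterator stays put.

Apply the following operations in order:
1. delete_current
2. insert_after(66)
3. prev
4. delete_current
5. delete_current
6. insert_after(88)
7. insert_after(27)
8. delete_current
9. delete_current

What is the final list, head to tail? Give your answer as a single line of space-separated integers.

After 1 (delete_current): list=[4, 7, 6, 2, 1, 5] cursor@4
After 2 (insert_after(66)): list=[4, 66, 7, 6, 2, 1, 5] cursor@4
After 3 (prev): list=[4, 66, 7, 6, 2, 1, 5] cursor@4
After 4 (delete_current): list=[66, 7, 6, 2, 1, 5] cursor@66
After 5 (delete_current): list=[7, 6, 2, 1, 5] cursor@7
After 6 (insert_after(88)): list=[7, 88, 6, 2, 1, 5] cursor@7
After 7 (insert_after(27)): list=[7, 27, 88, 6, 2, 1, 5] cursor@7
After 8 (delete_current): list=[27, 88, 6, 2, 1, 5] cursor@27
After 9 (delete_current): list=[88, 6, 2, 1, 5] cursor@88

Answer: 88 6 2 1 5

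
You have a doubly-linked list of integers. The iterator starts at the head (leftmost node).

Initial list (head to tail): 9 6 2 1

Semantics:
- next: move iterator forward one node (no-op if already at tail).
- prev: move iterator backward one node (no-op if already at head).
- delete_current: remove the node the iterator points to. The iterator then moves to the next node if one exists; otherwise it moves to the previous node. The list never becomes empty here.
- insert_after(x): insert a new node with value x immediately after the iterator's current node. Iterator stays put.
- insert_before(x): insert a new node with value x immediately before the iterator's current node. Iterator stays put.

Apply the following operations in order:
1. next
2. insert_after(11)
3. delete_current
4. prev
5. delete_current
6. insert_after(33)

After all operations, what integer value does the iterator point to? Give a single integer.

Answer: 11

Derivation:
After 1 (next): list=[9, 6, 2, 1] cursor@6
After 2 (insert_after(11)): list=[9, 6, 11, 2, 1] cursor@6
After 3 (delete_current): list=[9, 11, 2, 1] cursor@11
After 4 (prev): list=[9, 11, 2, 1] cursor@9
After 5 (delete_current): list=[11, 2, 1] cursor@11
After 6 (insert_after(33)): list=[11, 33, 2, 1] cursor@11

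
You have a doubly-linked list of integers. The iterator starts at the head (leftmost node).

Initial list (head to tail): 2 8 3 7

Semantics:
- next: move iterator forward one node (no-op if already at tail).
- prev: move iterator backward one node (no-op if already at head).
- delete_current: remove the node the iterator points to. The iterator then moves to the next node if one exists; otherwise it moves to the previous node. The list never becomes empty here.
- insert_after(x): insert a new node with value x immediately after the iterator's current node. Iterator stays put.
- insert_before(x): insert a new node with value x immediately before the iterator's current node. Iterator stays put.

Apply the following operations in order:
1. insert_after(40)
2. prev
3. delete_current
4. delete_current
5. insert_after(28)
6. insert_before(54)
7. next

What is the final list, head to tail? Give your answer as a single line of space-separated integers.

Answer: 54 8 28 3 7

Derivation:
After 1 (insert_after(40)): list=[2, 40, 8, 3, 7] cursor@2
After 2 (prev): list=[2, 40, 8, 3, 7] cursor@2
After 3 (delete_current): list=[40, 8, 3, 7] cursor@40
After 4 (delete_current): list=[8, 3, 7] cursor@8
After 5 (insert_after(28)): list=[8, 28, 3, 7] cursor@8
After 6 (insert_before(54)): list=[54, 8, 28, 3, 7] cursor@8
After 7 (next): list=[54, 8, 28, 3, 7] cursor@28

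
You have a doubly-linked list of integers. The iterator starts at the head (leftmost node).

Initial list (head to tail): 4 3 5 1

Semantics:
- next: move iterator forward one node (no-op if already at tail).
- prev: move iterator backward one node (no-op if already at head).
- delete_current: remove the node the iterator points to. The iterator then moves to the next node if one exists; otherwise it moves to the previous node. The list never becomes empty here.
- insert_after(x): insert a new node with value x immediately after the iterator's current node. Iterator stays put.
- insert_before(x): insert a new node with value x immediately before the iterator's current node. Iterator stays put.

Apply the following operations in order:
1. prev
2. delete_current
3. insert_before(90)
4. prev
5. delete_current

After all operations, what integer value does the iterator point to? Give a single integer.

After 1 (prev): list=[4, 3, 5, 1] cursor@4
After 2 (delete_current): list=[3, 5, 1] cursor@3
After 3 (insert_before(90)): list=[90, 3, 5, 1] cursor@3
After 4 (prev): list=[90, 3, 5, 1] cursor@90
After 5 (delete_current): list=[3, 5, 1] cursor@3

Answer: 3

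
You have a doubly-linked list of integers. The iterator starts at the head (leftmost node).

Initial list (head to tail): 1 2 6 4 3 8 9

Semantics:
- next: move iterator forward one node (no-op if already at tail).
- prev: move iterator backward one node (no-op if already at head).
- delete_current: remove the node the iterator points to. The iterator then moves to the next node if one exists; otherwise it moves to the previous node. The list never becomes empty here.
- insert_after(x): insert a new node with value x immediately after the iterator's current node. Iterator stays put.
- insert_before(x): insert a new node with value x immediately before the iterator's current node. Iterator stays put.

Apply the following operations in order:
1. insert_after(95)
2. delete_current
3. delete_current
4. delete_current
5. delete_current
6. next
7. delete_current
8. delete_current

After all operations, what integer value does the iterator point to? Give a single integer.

After 1 (insert_after(95)): list=[1, 95, 2, 6, 4, 3, 8, 9] cursor@1
After 2 (delete_current): list=[95, 2, 6, 4, 3, 8, 9] cursor@95
After 3 (delete_current): list=[2, 6, 4, 3, 8, 9] cursor@2
After 4 (delete_current): list=[6, 4, 3, 8, 9] cursor@6
After 5 (delete_current): list=[4, 3, 8, 9] cursor@4
After 6 (next): list=[4, 3, 8, 9] cursor@3
After 7 (delete_current): list=[4, 8, 9] cursor@8
After 8 (delete_current): list=[4, 9] cursor@9

Answer: 9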